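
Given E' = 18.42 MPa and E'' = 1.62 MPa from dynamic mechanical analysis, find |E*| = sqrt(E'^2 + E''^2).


|E*| = sqrt(E'^2 + E''^2)
= sqrt(18.42^2 + 1.62^2)
= sqrt(339.2964 + 2.6244)
= 18.491 MPa

18.491 MPa


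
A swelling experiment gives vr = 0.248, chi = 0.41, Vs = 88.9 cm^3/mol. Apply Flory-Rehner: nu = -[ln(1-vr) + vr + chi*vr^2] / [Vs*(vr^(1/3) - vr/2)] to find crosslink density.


ln(1 - vr) = ln(1 - 0.248) = -0.2850
Numerator = -((-0.2850) + 0.248 + 0.41 * 0.248^2) = 0.0118
Denominator = 88.9 * (0.248^(1/3) - 0.248/2) = 44.8301
nu = 0.0118 / 44.8301 = 2.6327e-04 mol/cm^3

2.6327e-04 mol/cm^3


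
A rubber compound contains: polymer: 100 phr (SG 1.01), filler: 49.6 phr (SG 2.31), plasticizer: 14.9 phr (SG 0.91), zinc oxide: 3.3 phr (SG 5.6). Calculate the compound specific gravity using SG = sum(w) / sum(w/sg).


Sum of weights = 167.8
Volume contributions:
  polymer: 100/1.01 = 99.0099
  filler: 49.6/2.31 = 21.4719
  plasticizer: 14.9/0.91 = 16.3736
  zinc oxide: 3.3/5.6 = 0.5893
Sum of volumes = 137.4447
SG = 167.8 / 137.4447 = 1.221

SG = 1.221


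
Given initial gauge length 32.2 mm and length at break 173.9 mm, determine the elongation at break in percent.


Elongation = (Lf - L0) / L0 * 100
= (173.9 - 32.2) / 32.2 * 100
= 141.7 / 32.2 * 100
= 440.1%

440.1%


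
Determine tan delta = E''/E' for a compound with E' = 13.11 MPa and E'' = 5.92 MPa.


tan delta = E'' / E'
= 5.92 / 13.11
= 0.4516

tan delta = 0.4516


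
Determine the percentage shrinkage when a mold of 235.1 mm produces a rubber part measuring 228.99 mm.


Shrinkage = (mold - part) / mold * 100
= (235.1 - 228.99) / 235.1 * 100
= 6.11 / 235.1 * 100
= 2.6%

2.6%


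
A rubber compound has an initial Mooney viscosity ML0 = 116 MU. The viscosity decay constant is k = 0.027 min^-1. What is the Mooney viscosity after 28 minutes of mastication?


ML = ML0 * exp(-k * t)
ML = 116 * exp(-0.027 * 28)
ML = 116 * 0.4695
ML = 54.47 MU

54.47 MU


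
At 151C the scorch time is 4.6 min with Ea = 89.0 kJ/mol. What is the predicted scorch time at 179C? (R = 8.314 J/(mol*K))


Convert temperatures: T1 = 151 + 273.15 = 424.15 K, T2 = 179 + 273.15 = 452.15 K
ts2_new = 4.6 * exp(89000 / 8.314 * (1/452.15 - 1/424.15))
1/T2 - 1/T1 = -1.4600e-04
ts2_new = 0.96 min

0.96 min


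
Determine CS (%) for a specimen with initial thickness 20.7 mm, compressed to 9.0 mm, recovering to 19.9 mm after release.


CS = (t0 - recovered) / (t0 - ts) * 100
= (20.7 - 19.9) / (20.7 - 9.0) * 100
= 0.8 / 11.7 * 100
= 6.8%

6.8%


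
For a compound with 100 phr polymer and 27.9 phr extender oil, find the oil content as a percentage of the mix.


Oil % = oil / (100 + oil) * 100
= 27.9 / (100 + 27.9) * 100
= 27.9 / 127.9 * 100
= 21.81%

21.81%


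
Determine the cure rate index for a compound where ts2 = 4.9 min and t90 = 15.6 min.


CRI = 100 / (t90 - ts2)
= 100 / (15.6 - 4.9)
= 100 / 10.7
= 9.35 min^-1

9.35 min^-1


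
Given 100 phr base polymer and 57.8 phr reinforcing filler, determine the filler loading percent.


Filler % = filler / (rubber + filler) * 100
= 57.8 / (100 + 57.8) * 100
= 57.8 / 157.8 * 100
= 36.63%

36.63%


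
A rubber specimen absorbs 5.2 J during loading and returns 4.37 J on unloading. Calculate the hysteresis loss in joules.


Hysteresis loss = loading - unloading
= 5.2 - 4.37
= 0.83 J

0.83 J


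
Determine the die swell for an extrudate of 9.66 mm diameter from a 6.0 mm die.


Die swell ratio = D_extrudate / D_die
= 9.66 / 6.0
= 1.61

Die swell = 1.61


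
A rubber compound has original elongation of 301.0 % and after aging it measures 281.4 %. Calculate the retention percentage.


Retention = aged / original * 100
= 281.4 / 301.0 * 100
= 93.5%

93.5%


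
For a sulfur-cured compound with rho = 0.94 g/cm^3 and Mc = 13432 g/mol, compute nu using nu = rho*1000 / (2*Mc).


nu = rho * 1000 / (2 * Mc)
nu = 0.94 * 1000 / (2 * 13432)
nu = 940.0 / 26864
nu = 0.0350 mol/L

0.0350 mol/L


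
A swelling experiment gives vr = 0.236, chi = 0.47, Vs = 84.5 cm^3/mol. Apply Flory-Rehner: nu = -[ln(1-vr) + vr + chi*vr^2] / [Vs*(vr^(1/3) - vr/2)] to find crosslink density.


ln(1 - vr) = ln(1 - 0.236) = -0.2692
Numerator = -((-0.2692) + 0.236 + 0.47 * 0.236^2) = 0.0070
Denominator = 84.5 * (0.236^(1/3) - 0.236/2) = 42.2479
nu = 0.0070 / 42.2479 = 1.6593e-04 mol/cm^3

1.6593e-04 mol/cm^3


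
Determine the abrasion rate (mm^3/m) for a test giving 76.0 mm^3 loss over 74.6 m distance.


Rate = volume_loss / distance
= 76.0 / 74.6
= 1.019 mm^3/m

1.019 mm^3/m


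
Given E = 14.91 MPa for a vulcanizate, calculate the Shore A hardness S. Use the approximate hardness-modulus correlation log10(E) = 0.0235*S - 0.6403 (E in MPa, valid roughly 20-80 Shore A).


log10(E) = 0.0235*S - 0.6403  =>  S = (log10(E) + 0.6403) / 0.0235
log10(14.91) = 1.173478
S = (1.173478 + 0.6403) / 0.0235 = 1.813778 / 0.0235
S = 77.2

Shore A = 77.2


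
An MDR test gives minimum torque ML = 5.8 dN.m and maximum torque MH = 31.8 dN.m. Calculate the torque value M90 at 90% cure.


M90 = ML + 0.9 * (MH - ML)
M90 = 5.8 + 0.9 * (31.8 - 5.8)
M90 = 5.8 + 0.9 * 26.0
M90 = 29.2 dN.m

29.2 dN.m


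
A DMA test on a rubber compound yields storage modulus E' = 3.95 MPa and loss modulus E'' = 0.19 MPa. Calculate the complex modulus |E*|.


|E*| = sqrt(E'^2 + E''^2)
= sqrt(3.95^2 + 0.19^2)
= sqrt(15.6025 + 0.0361)
= 3.955 MPa

3.955 MPa


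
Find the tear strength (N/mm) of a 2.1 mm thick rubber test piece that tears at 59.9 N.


Tear strength = force / thickness
= 59.9 / 2.1
= 28.52 N/mm

28.52 N/mm


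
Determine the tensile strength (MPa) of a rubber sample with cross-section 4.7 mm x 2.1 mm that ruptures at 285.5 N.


Area = width * thickness = 4.7 * 2.1 = 9.87 mm^2
TS = force / area = 285.5 / 9.87 = 28.93 MPa

28.93 MPa


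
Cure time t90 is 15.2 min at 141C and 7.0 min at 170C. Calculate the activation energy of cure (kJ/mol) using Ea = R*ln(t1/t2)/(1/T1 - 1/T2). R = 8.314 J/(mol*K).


T1 = 414.15 K, T2 = 443.15 K
1/T1 - 1/T2 = 1.5801e-04
ln(t1/t2) = ln(15.2/7.0) = 0.7754
Ea = 8.314 * 0.7754 / 1.5801e-04 = 40797.9173 J/mol
Ea = 40.8 kJ/mol

40.8 kJ/mol


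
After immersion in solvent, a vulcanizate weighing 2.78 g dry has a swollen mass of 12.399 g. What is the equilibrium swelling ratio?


Q = W_swollen / W_dry
Q = 12.399 / 2.78
Q = 4.46

Q = 4.46


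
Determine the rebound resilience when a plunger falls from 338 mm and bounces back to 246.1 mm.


Resilience = h_rebound / h_drop * 100
= 246.1 / 338 * 100
= 72.8%

72.8%


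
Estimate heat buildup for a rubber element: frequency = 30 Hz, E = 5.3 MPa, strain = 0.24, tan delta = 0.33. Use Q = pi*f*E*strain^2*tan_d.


Q = pi * f * E * strain^2 * tan_d
= pi * 30 * 5.3 * 0.24^2 * 0.33
= pi * 30 * 5.3 * 0.0576 * 0.33
= 9.4947

Q = 9.4947


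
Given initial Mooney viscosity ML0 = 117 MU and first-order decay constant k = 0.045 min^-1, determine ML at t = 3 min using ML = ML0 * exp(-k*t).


ML = ML0 * exp(-k * t)
ML = 117 * exp(-0.045 * 3)
ML = 117 * 0.8737
ML = 102.22 MU

102.22 MU


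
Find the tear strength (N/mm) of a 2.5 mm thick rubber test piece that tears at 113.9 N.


Tear strength = force / thickness
= 113.9 / 2.5
= 45.56 N/mm

45.56 N/mm


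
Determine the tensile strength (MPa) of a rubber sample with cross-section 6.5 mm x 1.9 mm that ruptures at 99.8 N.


Area = width * thickness = 6.5 * 1.9 = 12.35 mm^2
TS = force / area = 99.8 / 12.35 = 8.08 MPa

8.08 MPa


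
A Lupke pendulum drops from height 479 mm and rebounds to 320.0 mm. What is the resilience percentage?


Resilience = h_rebound / h_drop * 100
= 320.0 / 479 * 100
= 66.8%

66.8%


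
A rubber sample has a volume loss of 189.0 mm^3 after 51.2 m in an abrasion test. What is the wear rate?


Rate = volume_loss / distance
= 189.0 / 51.2
= 3.691 mm^3/m

3.691 mm^3/m


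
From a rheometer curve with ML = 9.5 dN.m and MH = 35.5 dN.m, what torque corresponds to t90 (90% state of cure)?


M90 = ML + 0.9 * (MH - ML)
M90 = 9.5 + 0.9 * (35.5 - 9.5)
M90 = 9.5 + 0.9 * 26.0
M90 = 32.9 dN.m

32.9 dN.m


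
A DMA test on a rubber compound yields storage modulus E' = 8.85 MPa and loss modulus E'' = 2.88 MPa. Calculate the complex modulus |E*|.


|E*| = sqrt(E'^2 + E''^2)
= sqrt(8.85^2 + 2.88^2)
= sqrt(78.3225 + 8.2944)
= 9.307 MPa

9.307 MPa


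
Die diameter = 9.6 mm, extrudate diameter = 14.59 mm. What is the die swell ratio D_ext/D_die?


Die swell ratio = D_extrudate / D_die
= 14.59 / 9.6
= 1.52

Die swell = 1.52


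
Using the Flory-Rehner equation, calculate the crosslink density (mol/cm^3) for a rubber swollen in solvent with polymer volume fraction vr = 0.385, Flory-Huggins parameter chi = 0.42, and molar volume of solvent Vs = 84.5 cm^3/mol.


ln(1 - vr) = ln(1 - 0.385) = -0.4861
Numerator = -((-0.4861) + 0.385 + 0.42 * 0.385^2) = 0.0389
Denominator = 84.5 * (0.385^(1/3) - 0.385/2) = 45.2057
nu = 0.0389 / 45.2057 = 8.6004e-04 mol/cm^3

8.6004e-04 mol/cm^3


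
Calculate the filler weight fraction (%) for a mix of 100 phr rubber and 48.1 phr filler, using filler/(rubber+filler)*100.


Filler % = filler / (rubber + filler) * 100
= 48.1 / (100 + 48.1) * 100
= 48.1 / 148.1 * 100
= 32.48%

32.48%


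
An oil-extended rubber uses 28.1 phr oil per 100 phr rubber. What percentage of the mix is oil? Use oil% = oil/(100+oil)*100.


Oil % = oil / (100 + oil) * 100
= 28.1 / (100 + 28.1) * 100
= 28.1 / 128.1 * 100
= 21.94%

21.94%


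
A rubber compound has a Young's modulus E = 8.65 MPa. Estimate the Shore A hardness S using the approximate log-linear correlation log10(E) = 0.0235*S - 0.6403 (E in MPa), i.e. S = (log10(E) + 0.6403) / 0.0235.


log10(E) = 0.0235*S - 0.6403  =>  S = (log10(E) + 0.6403) / 0.0235
log10(8.65) = 0.937016
S = (0.937016 + 0.6403) / 0.0235 = 1.577316 / 0.0235
S = 67.1

Shore A = 67.1


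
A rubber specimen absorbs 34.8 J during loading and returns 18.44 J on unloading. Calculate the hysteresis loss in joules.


Hysteresis loss = loading - unloading
= 34.8 - 18.44
= 16.36 J

16.36 J


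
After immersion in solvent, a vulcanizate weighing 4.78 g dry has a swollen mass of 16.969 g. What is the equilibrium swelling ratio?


Q = W_swollen / W_dry
Q = 16.969 / 4.78
Q = 3.55

Q = 3.55


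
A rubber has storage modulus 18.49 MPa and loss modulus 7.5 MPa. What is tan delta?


tan delta = E'' / E'
= 7.5 / 18.49
= 0.4056

tan delta = 0.4056


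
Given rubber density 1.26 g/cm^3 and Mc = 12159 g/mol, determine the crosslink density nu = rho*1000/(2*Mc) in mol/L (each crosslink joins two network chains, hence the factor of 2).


nu = rho * 1000 / (2 * Mc)
nu = 1.26 * 1000 / (2 * 12159)
nu = 1260.0 / 24318
nu = 0.0518 mol/L

0.0518 mol/L


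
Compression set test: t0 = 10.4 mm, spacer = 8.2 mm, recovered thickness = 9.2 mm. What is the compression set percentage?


CS = (t0 - recovered) / (t0 - ts) * 100
= (10.4 - 9.2) / (10.4 - 8.2) * 100
= 1.2 / 2.2 * 100
= 54.5%

54.5%


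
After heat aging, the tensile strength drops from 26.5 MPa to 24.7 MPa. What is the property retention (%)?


Retention = aged / original * 100
= 24.7 / 26.5 * 100
= 93.2%

93.2%


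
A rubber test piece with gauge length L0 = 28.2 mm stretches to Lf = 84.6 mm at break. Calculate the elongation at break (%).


Elongation = (Lf - L0) / L0 * 100
= (84.6 - 28.2) / 28.2 * 100
= 56.4 / 28.2 * 100
= 200.0%

200.0%


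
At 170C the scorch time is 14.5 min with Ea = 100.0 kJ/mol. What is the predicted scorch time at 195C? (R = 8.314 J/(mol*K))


Convert temperatures: T1 = 170 + 273.15 = 443.15 K, T2 = 195 + 273.15 = 468.15 K
ts2_new = 14.5 * exp(100000 / 8.314 * (1/468.15 - 1/443.15))
1/T2 - 1/T1 = -1.2050e-04
ts2_new = 3.4 min

3.4 min


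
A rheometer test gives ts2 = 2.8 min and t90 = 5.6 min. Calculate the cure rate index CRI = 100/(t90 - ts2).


CRI = 100 / (t90 - ts2)
= 100 / (5.6 - 2.8)
= 100 / 2.8
= 35.71 min^-1

35.71 min^-1


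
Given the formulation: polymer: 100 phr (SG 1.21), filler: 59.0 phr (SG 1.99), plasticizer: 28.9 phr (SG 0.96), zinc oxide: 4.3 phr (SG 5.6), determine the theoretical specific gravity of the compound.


Sum of weights = 192.2
Volume contributions:
  polymer: 100/1.21 = 82.6446
  filler: 59.0/1.99 = 29.6482
  plasticizer: 28.9/0.96 = 30.1042
  zinc oxide: 4.3/5.6 = 0.7679
Sum of volumes = 143.1649
SG = 192.2 / 143.1649 = 1.343

SG = 1.343


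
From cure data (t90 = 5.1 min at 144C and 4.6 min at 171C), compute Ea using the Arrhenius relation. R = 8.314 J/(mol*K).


T1 = 417.15 K, T2 = 444.15 K
1/T1 - 1/T2 = 1.4573e-04
ln(t1/t2) = ln(5.1/4.6) = 0.1032
Ea = 8.314 * 0.1032 / 1.4573e-04 = 5886.8304 J/mol
Ea = 5.89 kJ/mol

5.89 kJ/mol


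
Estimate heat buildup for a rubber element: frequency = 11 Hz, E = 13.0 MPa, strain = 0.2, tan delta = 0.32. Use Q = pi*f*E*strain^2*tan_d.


Q = pi * f * E * strain^2 * tan_d
= pi * 11 * 13.0 * 0.2^2 * 0.32
= pi * 11 * 13.0 * 0.0400 * 0.32
= 5.7504

Q = 5.7504


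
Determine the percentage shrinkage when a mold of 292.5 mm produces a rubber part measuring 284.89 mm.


Shrinkage = (mold - part) / mold * 100
= (292.5 - 284.89) / 292.5 * 100
= 7.61 / 292.5 * 100
= 2.6%

2.6%


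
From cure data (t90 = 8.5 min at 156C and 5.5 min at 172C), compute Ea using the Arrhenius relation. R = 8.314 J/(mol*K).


T1 = 429.15 K, T2 = 445.15 K
1/T1 - 1/T2 = 8.3754e-05
ln(t1/t2) = ln(8.5/5.5) = 0.4353
Ea = 8.314 * 0.4353 / 8.3754e-05 = 43212.7822 J/mol
Ea = 43.21 kJ/mol

43.21 kJ/mol


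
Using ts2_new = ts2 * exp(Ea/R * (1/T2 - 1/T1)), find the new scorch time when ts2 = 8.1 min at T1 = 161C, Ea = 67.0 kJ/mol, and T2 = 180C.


Convert temperatures: T1 = 161 + 273.15 = 434.15 K, T2 = 180 + 273.15 = 453.15 K
ts2_new = 8.1 * exp(67000 / 8.314 * (1/453.15 - 1/434.15))
1/T2 - 1/T1 = -9.6577e-05
ts2_new = 3.72 min

3.72 min


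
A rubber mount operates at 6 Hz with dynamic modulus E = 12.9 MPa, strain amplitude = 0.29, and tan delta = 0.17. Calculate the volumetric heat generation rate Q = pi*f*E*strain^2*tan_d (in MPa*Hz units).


Q = pi * f * E * strain^2 * tan_d
= pi * 6 * 12.9 * 0.29^2 * 0.17
= pi * 6 * 12.9 * 0.0841 * 0.17
= 3.4764

Q = 3.4764


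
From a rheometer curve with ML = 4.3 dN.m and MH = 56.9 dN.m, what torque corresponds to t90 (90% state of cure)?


M90 = ML + 0.9 * (MH - ML)
M90 = 4.3 + 0.9 * (56.9 - 4.3)
M90 = 4.3 + 0.9 * 52.6
M90 = 51.64 dN.m

51.64 dN.m


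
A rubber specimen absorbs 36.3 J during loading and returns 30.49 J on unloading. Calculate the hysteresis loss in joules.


Hysteresis loss = loading - unloading
= 36.3 - 30.49
= 5.81 J

5.81 J


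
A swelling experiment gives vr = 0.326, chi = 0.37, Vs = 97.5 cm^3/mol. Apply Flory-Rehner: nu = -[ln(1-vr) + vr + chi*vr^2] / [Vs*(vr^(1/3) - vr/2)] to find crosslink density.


ln(1 - vr) = ln(1 - 0.326) = -0.3945
Numerator = -((-0.3945) + 0.326 + 0.37 * 0.326^2) = 0.0292
Denominator = 97.5 * (0.326^(1/3) - 0.326/2) = 51.2108
nu = 0.0292 / 51.2108 = 5.7025e-04 mol/cm^3

5.7025e-04 mol/cm^3


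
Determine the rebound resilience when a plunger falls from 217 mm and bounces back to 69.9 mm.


Resilience = h_rebound / h_drop * 100
= 69.9 / 217 * 100
= 32.2%

32.2%


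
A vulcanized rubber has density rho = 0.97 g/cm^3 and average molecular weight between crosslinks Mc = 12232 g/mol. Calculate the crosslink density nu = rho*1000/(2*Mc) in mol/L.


nu = rho * 1000 / (2 * Mc)
nu = 0.97 * 1000 / (2 * 12232)
nu = 970.0 / 24464
nu = 0.0397 mol/L

0.0397 mol/L


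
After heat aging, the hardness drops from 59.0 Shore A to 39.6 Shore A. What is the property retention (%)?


Retention = aged / original * 100
= 39.6 / 59.0 * 100
= 67.1%

67.1%


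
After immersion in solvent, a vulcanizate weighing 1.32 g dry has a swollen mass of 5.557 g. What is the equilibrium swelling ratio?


Q = W_swollen / W_dry
Q = 5.557 / 1.32
Q = 4.21

Q = 4.21


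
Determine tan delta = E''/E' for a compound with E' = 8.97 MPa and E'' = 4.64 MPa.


tan delta = E'' / E'
= 4.64 / 8.97
= 0.5173

tan delta = 0.5173


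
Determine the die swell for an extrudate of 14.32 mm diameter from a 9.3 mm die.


Die swell ratio = D_extrudate / D_die
= 14.32 / 9.3
= 1.54

Die swell = 1.54


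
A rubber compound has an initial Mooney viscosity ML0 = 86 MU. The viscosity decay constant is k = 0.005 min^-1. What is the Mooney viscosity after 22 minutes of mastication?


ML = ML0 * exp(-k * t)
ML = 86 * exp(-0.005 * 22)
ML = 86 * 0.8958
ML = 77.04 MU

77.04 MU


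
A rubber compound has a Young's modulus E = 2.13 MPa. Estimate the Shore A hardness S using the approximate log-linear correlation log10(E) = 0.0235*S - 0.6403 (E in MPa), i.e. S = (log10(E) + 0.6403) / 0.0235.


log10(E) = 0.0235*S - 0.6403  =>  S = (log10(E) + 0.6403) / 0.0235
log10(2.13) = 0.328380
S = (0.328380 + 0.6403) / 0.0235 = 0.968680 / 0.0235
S = 41.2

Shore A = 41.2


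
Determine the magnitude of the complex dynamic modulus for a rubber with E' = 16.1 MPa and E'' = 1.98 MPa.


|E*| = sqrt(E'^2 + E''^2)
= sqrt(16.1^2 + 1.98^2)
= sqrt(259.2100 + 3.9204)
= 16.221 MPa

16.221 MPa


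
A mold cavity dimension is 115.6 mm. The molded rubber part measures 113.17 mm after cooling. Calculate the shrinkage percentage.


Shrinkage = (mold - part) / mold * 100
= (115.6 - 113.17) / 115.6 * 100
= 2.43 / 115.6 * 100
= 2.1%

2.1%


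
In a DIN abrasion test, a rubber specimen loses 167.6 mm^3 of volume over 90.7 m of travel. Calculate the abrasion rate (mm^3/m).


Rate = volume_loss / distance
= 167.6 / 90.7
= 1.848 mm^3/m

1.848 mm^3/m


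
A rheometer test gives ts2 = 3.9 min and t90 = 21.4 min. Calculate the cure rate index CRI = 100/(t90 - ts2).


CRI = 100 / (t90 - ts2)
= 100 / (21.4 - 3.9)
= 100 / 17.5
= 5.71 min^-1

5.71 min^-1


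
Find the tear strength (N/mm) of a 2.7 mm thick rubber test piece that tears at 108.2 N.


Tear strength = force / thickness
= 108.2 / 2.7
= 40.07 N/mm

40.07 N/mm


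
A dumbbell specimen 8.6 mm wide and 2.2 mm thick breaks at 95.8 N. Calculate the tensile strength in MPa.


Area = width * thickness = 8.6 * 2.2 = 18.92 mm^2
TS = force / area = 95.8 / 18.92 = 5.06 MPa

5.06 MPa


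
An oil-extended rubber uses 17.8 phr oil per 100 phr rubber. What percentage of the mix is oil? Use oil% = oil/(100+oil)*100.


Oil % = oil / (100 + oil) * 100
= 17.8 / (100 + 17.8) * 100
= 17.8 / 117.8 * 100
= 15.11%

15.11%


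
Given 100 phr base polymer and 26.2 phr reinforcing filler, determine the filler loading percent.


Filler % = filler / (rubber + filler) * 100
= 26.2 / (100 + 26.2) * 100
= 26.2 / 126.2 * 100
= 20.76%

20.76%


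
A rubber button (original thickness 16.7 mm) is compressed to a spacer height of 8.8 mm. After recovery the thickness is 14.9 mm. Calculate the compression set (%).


CS = (t0 - recovered) / (t0 - ts) * 100
= (16.7 - 14.9) / (16.7 - 8.8) * 100
= 1.8 / 7.9 * 100
= 22.8%

22.8%


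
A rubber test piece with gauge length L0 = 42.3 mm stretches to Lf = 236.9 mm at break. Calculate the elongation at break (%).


Elongation = (Lf - L0) / L0 * 100
= (236.9 - 42.3) / 42.3 * 100
= 194.6 / 42.3 * 100
= 460.0%

460.0%


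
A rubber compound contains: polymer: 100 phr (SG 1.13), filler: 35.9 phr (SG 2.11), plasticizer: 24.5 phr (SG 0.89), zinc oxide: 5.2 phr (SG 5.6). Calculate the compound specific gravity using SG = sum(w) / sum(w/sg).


Sum of weights = 165.6
Volume contributions:
  polymer: 100/1.13 = 88.4956
  filler: 35.9/2.11 = 17.0142
  plasticizer: 24.5/0.89 = 27.5281
  zinc oxide: 5.2/5.6 = 0.9286
Sum of volumes = 133.9665
SG = 165.6 / 133.9665 = 1.236

SG = 1.236


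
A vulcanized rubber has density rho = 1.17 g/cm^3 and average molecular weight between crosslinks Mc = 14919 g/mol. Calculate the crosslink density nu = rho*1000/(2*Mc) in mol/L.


nu = rho * 1000 / (2 * Mc)
nu = 1.17 * 1000 / (2 * 14919)
nu = 1170.0 / 29838
nu = 0.0392 mol/L

0.0392 mol/L


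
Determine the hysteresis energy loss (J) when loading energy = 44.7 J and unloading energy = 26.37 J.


Hysteresis loss = loading - unloading
= 44.7 - 26.37
= 18.33 J

18.33 J


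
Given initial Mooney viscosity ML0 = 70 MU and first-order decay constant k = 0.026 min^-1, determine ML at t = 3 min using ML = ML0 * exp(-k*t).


ML = ML0 * exp(-k * t)
ML = 70 * exp(-0.026 * 3)
ML = 70 * 0.9250
ML = 64.75 MU

64.75 MU


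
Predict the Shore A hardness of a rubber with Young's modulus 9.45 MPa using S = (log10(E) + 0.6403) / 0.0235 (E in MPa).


log10(E) = 0.0235*S - 0.6403  =>  S = (log10(E) + 0.6403) / 0.0235
log10(9.45) = 0.975432
S = (0.975432 + 0.6403) / 0.0235 = 1.615732 / 0.0235
S = 68.8

Shore A = 68.8


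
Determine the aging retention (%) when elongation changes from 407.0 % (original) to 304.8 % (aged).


Retention = aged / original * 100
= 304.8 / 407.0 * 100
= 74.9%

74.9%


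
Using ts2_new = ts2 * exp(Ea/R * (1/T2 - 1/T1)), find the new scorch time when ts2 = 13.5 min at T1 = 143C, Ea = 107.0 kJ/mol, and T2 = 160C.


Convert temperatures: T1 = 143 + 273.15 = 416.15 K, T2 = 160 + 273.15 = 433.15 K
ts2_new = 13.5 * exp(107000 / 8.314 * (1/433.15 - 1/416.15))
1/T2 - 1/T1 = -9.4311e-05
ts2_new = 4.01 min

4.01 min


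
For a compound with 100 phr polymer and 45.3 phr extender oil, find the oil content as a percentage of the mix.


Oil % = oil / (100 + oil) * 100
= 45.3 / (100 + 45.3) * 100
= 45.3 / 145.3 * 100
= 31.18%

31.18%


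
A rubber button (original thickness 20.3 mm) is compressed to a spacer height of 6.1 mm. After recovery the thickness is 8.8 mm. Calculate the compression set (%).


CS = (t0 - recovered) / (t0 - ts) * 100
= (20.3 - 8.8) / (20.3 - 6.1) * 100
= 11.5 / 14.2 * 100
= 81.0%

81.0%


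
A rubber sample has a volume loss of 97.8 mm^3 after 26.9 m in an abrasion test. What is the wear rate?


Rate = volume_loss / distance
= 97.8 / 26.9
= 3.636 mm^3/m

3.636 mm^3/m


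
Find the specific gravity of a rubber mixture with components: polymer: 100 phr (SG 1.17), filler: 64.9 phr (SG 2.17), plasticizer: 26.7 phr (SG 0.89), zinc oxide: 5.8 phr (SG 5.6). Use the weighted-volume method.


Sum of weights = 197.4
Volume contributions:
  polymer: 100/1.17 = 85.4701
  filler: 64.9/2.17 = 29.9078
  plasticizer: 26.7/0.89 = 30.0000
  zinc oxide: 5.8/5.6 = 1.0357
Sum of volumes = 146.4136
SG = 197.4 / 146.4136 = 1.348

SG = 1.348


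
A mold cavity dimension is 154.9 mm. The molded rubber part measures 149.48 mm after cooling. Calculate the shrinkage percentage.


Shrinkage = (mold - part) / mold * 100
= (154.9 - 149.48) / 154.9 * 100
= 5.42 / 154.9 * 100
= 3.5%

3.5%


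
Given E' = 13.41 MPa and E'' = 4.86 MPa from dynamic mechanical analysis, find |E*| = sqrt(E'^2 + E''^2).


|E*| = sqrt(E'^2 + E''^2)
= sqrt(13.41^2 + 4.86^2)
= sqrt(179.8281 + 23.6196)
= 14.264 MPa

14.264 MPa


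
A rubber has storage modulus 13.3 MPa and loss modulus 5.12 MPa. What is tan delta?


tan delta = E'' / E'
= 5.12 / 13.3
= 0.385

tan delta = 0.385


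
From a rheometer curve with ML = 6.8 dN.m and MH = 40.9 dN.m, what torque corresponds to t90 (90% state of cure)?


M90 = ML + 0.9 * (MH - ML)
M90 = 6.8 + 0.9 * (40.9 - 6.8)
M90 = 6.8 + 0.9 * 34.1
M90 = 37.49 dN.m

37.49 dN.m


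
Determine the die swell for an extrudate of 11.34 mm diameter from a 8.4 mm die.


Die swell ratio = D_extrudate / D_die
= 11.34 / 8.4
= 1.35

Die swell = 1.35


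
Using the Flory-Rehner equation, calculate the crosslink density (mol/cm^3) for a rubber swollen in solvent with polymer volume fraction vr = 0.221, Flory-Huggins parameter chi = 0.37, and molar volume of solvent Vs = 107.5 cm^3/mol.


ln(1 - vr) = ln(1 - 0.221) = -0.2497
Numerator = -((-0.2497) + 0.221 + 0.37 * 0.221^2) = 0.0107
Denominator = 107.5 * (0.221^(1/3) - 0.221/2) = 53.1151
nu = 0.0107 / 53.1151 = 2.0094e-04 mol/cm^3

2.0094e-04 mol/cm^3


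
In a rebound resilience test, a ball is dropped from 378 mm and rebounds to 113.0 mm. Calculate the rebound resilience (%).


Resilience = h_rebound / h_drop * 100
= 113.0 / 378 * 100
= 29.9%

29.9%


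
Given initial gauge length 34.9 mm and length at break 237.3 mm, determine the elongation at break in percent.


Elongation = (Lf - L0) / L0 * 100
= (237.3 - 34.9) / 34.9 * 100
= 202.4 / 34.9 * 100
= 579.9%

579.9%


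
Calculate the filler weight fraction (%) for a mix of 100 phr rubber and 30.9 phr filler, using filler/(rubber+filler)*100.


Filler % = filler / (rubber + filler) * 100
= 30.9 / (100 + 30.9) * 100
= 30.9 / 130.9 * 100
= 23.61%

23.61%


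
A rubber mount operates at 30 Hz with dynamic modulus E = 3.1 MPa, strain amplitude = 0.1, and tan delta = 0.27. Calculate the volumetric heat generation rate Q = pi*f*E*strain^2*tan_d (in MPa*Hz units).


Q = pi * f * E * strain^2 * tan_d
= pi * 30 * 3.1 * 0.1^2 * 0.27
= pi * 30 * 3.1 * 0.0100 * 0.27
= 0.7889

Q = 0.7889


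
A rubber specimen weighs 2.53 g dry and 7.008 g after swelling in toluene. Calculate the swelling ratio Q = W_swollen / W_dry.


Q = W_swollen / W_dry
Q = 7.008 / 2.53
Q = 2.77

Q = 2.77


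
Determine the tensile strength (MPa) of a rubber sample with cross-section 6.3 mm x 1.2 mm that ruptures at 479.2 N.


Area = width * thickness = 6.3 * 1.2 = 7.56 mm^2
TS = force / area = 479.2 / 7.56 = 63.39 MPa

63.39 MPa


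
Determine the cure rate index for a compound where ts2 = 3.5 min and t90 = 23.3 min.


CRI = 100 / (t90 - ts2)
= 100 / (23.3 - 3.5)
= 100 / 19.8
= 5.05 min^-1

5.05 min^-1


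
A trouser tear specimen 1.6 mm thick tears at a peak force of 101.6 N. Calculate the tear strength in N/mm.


Tear strength = force / thickness
= 101.6 / 1.6
= 63.5 N/mm

63.5 N/mm


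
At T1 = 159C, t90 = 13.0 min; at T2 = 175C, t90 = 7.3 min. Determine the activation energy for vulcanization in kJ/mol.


T1 = 432.15 K, T2 = 448.15 K
1/T1 - 1/T2 = 8.2616e-05
ln(t1/t2) = ln(13.0/7.3) = 0.5771
Ea = 8.314 * 0.5771 / 8.2616e-05 = 58073.7971 J/mol
Ea = 58.07 kJ/mol

58.07 kJ/mol


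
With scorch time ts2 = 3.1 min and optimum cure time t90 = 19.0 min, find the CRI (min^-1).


CRI = 100 / (t90 - ts2)
= 100 / (19.0 - 3.1)
= 100 / 15.9
= 6.29 min^-1

6.29 min^-1


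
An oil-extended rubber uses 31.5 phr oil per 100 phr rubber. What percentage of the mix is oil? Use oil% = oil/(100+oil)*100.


Oil % = oil / (100 + oil) * 100
= 31.5 / (100 + 31.5) * 100
= 31.5 / 131.5 * 100
= 23.95%

23.95%


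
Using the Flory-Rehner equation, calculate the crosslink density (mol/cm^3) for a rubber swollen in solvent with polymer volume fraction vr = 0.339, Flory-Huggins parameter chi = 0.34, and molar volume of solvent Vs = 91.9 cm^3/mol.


ln(1 - vr) = ln(1 - 0.339) = -0.4140
Numerator = -((-0.4140) + 0.339 + 0.34 * 0.339^2) = 0.0359
Denominator = 91.9 * (0.339^(1/3) - 0.339/2) = 48.5019
nu = 0.0359 / 48.5019 = 7.4076e-04 mol/cm^3

7.4076e-04 mol/cm^3


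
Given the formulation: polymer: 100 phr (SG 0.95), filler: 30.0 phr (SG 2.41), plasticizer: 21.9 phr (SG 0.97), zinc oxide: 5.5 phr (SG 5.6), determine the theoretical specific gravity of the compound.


Sum of weights = 157.4
Volume contributions:
  polymer: 100/0.95 = 105.2632
  filler: 30.0/2.41 = 12.4481
  plasticizer: 21.9/0.97 = 22.5773
  zinc oxide: 5.5/5.6 = 0.9821
Sum of volumes = 141.2708
SG = 157.4 / 141.2708 = 1.114

SG = 1.114


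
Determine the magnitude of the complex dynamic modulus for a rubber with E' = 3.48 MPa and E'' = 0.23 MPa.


|E*| = sqrt(E'^2 + E''^2)
= sqrt(3.48^2 + 0.23^2)
= sqrt(12.1104 + 0.0529)
= 3.488 MPa

3.488 MPa


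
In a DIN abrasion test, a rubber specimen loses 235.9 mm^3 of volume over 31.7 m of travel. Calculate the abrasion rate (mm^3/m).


Rate = volume_loss / distance
= 235.9 / 31.7
= 7.442 mm^3/m

7.442 mm^3/m


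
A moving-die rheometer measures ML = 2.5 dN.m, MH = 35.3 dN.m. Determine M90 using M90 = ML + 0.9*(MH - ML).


M90 = ML + 0.9 * (MH - ML)
M90 = 2.5 + 0.9 * (35.3 - 2.5)
M90 = 2.5 + 0.9 * 32.8
M90 = 32.02 dN.m

32.02 dN.m


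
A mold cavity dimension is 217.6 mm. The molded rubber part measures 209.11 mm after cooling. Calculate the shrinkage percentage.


Shrinkage = (mold - part) / mold * 100
= (217.6 - 209.11) / 217.6 * 100
= 8.49 / 217.6 * 100
= 3.9%

3.9%


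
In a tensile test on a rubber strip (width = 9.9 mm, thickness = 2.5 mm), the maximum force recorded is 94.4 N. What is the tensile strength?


Area = width * thickness = 9.9 * 2.5 = 24.75 mm^2
TS = force / area = 94.4 / 24.75 = 3.81 MPa

3.81 MPa


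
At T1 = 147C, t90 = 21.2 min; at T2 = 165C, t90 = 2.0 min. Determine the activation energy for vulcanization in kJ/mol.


T1 = 420.15 K, T2 = 438.15 K
1/T1 - 1/T2 = 9.7779e-05
ln(t1/t2) = ln(21.2/2.0) = 2.3609
Ea = 8.314 * 2.3609 / 9.7779e-05 = 200739.9582 J/mol
Ea = 200.74 kJ/mol

200.74 kJ/mol


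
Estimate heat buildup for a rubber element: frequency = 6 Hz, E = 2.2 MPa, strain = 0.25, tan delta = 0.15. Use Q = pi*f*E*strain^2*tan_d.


Q = pi * f * E * strain^2 * tan_d
= pi * 6 * 2.2 * 0.25^2 * 0.15
= pi * 6 * 2.2 * 0.0625 * 0.15
= 0.3888

Q = 0.3888


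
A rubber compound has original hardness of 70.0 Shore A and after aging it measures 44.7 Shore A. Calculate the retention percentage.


Retention = aged / original * 100
= 44.7 / 70.0 * 100
= 63.9%

63.9%


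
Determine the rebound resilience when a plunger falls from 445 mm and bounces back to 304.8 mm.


Resilience = h_rebound / h_drop * 100
= 304.8 / 445 * 100
= 68.5%

68.5%


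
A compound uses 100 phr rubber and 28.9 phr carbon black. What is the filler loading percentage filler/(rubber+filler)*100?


Filler % = filler / (rubber + filler) * 100
= 28.9 / (100 + 28.9) * 100
= 28.9 / 128.9 * 100
= 22.42%

22.42%


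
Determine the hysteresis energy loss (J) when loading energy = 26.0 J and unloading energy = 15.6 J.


Hysteresis loss = loading - unloading
= 26.0 - 15.6
= 10.4 J

10.4 J


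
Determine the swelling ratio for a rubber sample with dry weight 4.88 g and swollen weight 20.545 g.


Q = W_swollen / W_dry
Q = 20.545 / 4.88
Q = 4.21

Q = 4.21


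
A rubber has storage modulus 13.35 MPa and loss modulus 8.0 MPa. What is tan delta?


tan delta = E'' / E'
= 8.0 / 13.35
= 0.5993

tan delta = 0.5993


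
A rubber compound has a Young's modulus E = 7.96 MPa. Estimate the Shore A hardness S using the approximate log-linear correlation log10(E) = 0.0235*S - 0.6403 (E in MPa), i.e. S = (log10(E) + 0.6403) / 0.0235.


log10(E) = 0.0235*S - 0.6403  =>  S = (log10(E) + 0.6403) / 0.0235
log10(7.96) = 0.900913
S = (0.900913 + 0.6403) / 0.0235 = 1.541213 / 0.0235
S = 65.6

Shore A = 65.6


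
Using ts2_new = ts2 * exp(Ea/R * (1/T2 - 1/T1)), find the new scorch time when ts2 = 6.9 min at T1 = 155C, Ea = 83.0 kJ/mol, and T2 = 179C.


Convert temperatures: T1 = 155 + 273.15 = 428.15 K, T2 = 179 + 273.15 = 452.15 K
ts2_new = 6.9 * exp(83000 / 8.314 * (1/452.15 - 1/428.15))
1/T2 - 1/T1 = -1.2397e-04
ts2_new = 2.0 min

2.0 min


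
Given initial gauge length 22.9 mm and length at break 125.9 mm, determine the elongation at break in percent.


Elongation = (Lf - L0) / L0 * 100
= (125.9 - 22.9) / 22.9 * 100
= 103.0 / 22.9 * 100
= 449.8%

449.8%


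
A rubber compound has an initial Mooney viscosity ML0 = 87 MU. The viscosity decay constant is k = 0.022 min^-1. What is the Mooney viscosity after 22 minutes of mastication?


ML = ML0 * exp(-k * t)
ML = 87 * exp(-0.022 * 22)
ML = 87 * 0.6163
ML = 53.62 MU

53.62 MU


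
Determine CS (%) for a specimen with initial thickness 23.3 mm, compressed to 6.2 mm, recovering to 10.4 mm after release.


CS = (t0 - recovered) / (t0 - ts) * 100
= (23.3 - 10.4) / (23.3 - 6.2) * 100
= 12.9 / 17.1 * 100
= 75.4%

75.4%


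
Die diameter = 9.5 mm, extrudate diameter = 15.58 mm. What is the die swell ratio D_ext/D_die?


Die swell ratio = D_extrudate / D_die
= 15.58 / 9.5
= 1.64

Die swell = 1.64


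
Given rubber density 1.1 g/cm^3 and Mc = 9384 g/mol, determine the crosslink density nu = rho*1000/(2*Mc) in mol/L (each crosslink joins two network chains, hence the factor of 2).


nu = rho * 1000 / (2 * Mc)
nu = 1.1 * 1000 / (2 * 9384)
nu = 1100.0 / 18768
nu = 0.0586 mol/L

0.0586 mol/L


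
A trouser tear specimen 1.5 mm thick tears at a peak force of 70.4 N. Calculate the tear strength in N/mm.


Tear strength = force / thickness
= 70.4 / 1.5
= 46.93 N/mm

46.93 N/mm


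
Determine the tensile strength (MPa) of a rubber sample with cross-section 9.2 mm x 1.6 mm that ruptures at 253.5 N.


Area = width * thickness = 9.2 * 1.6 = 14.72 mm^2
TS = force / area = 253.5 / 14.72 = 17.22 MPa

17.22 MPa


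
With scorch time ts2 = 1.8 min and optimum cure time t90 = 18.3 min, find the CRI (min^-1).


CRI = 100 / (t90 - ts2)
= 100 / (18.3 - 1.8)
= 100 / 16.5
= 6.06 min^-1

6.06 min^-1


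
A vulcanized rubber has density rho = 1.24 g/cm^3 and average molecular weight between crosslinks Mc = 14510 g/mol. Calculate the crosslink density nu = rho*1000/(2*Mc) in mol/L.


nu = rho * 1000 / (2 * Mc)
nu = 1.24 * 1000 / (2 * 14510)
nu = 1240.0 / 29020
nu = 0.0427 mol/L

0.0427 mol/L


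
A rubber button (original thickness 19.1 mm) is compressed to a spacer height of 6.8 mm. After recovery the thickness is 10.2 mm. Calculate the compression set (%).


CS = (t0 - recovered) / (t0 - ts) * 100
= (19.1 - 10.2) / (19.1 - 6.8) * 100
= 8.9 / 12.3 * 100
= 72.4%

72.4%


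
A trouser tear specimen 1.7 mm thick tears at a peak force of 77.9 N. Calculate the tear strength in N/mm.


Tear strength = force / thickness
= 77.9 / 1.7
= 45.82 N/mm

45.82 N/mm


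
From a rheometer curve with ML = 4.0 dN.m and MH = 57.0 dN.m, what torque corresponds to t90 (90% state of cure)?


M90 = ML + 0.9 * (MH - ML)
M90 = 4.0 + 0.9 * (57.0 - 4.0)
M90 = 4.0 + 0.9 * 53.0
M90 = 51.7 dN.m

51.7 dN.m


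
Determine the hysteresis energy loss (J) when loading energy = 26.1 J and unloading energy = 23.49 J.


Hysteresis loss = loading - unloading
= 26.1 - 23.49
= 2.61 J

2.61 J


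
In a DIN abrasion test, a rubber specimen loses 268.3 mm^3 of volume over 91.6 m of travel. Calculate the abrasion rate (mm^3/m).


Rate = volume_loss / distance
= 268.3 / 91.6
= 2.929 mm^3/m

2.929 mm^3/m


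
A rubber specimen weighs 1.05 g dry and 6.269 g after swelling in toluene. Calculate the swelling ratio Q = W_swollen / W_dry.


Q = W_swollen / W_dry
Q = 6.269 / 1.05
Q = 5.97

Q = 5.97


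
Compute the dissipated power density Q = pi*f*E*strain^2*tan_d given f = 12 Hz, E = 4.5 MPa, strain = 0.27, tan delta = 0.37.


Q = pi * f * E * strain^2 * tan_d
= pi * 12 * 4.5 * 0.27^2 * 0.37
= pi * 12 * 4.5 * 0.0729 * 0.37
= 4.5759

Q = 4.5759


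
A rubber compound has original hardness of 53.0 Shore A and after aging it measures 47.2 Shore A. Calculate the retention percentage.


Retention = aged / original * 100
= 47.2 / 53.0 * 100
= 89.1%

89.1%


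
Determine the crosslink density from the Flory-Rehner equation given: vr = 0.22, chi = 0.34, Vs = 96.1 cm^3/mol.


ln(1 - vr) = ln(1 - 0.22) = -0.2485
Numerator = -((-0.2485) + 0.22 + 0.34 * 0.22^2) = 0.0120
Denominator = 96.1 * (0.22^(1/3) - 0.22/2) = 47.4428
nu = 0.0120 / 47.4428 = 2.5305e-04 mol/cm^3

2.5305e-04 mol/cm^3


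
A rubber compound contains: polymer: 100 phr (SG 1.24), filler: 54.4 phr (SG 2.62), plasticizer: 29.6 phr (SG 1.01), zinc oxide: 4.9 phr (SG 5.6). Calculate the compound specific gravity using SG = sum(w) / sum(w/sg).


Sum of weights = 188.9
Volume contributions:
  polymer: 100/1.24 = 80.6452
  filler: 54.4/2.62 = 20.7634
  plasticizer: 29.6/1.01 = 29.3069
  zinc oxide: 4.9/5.6 = 0.8750
Sum of volumes = 131.5905
SG = 188.9 / 131.5905 = 1.436

SG = 1.436


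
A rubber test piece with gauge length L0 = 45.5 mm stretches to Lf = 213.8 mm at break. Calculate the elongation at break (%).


Elongation = (Lf - L0) / L0 * 100
= (213.8 - 45.5) / 45.5 * 100
= 168.3 / 45.5 * 100
= 369.9%

369.9%


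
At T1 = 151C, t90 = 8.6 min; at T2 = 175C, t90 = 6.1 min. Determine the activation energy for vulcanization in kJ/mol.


T1 = 424.15 K, T2 = 448.15 K
1/T1 - 1/T2 = 1.2626e-04
ln(t1/t2) = ln(8.6/6.1) = 0.3435
Ea = 8.314 * 0.3435 / 1.2626e-04 = 22616.9897 J/mol
Ea = 22.62 kJ/mol

22.62 kJ/mol


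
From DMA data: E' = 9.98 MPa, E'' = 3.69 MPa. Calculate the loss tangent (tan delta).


tan delta = E'' / E'
= 3.69 / 9.98
= 0.3697

tan delta = 0.3697


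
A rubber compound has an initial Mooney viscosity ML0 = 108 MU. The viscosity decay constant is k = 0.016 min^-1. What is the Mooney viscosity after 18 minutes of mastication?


ML = ML0 * exp(-k * t)
ML = 108 * exp(-0.016 * 18)
ML = 108 * 0.7498
ML = 80.97 MU

80.97 MU


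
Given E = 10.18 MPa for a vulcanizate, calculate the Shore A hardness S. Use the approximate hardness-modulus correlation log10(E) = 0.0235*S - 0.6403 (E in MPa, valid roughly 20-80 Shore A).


log10(E) = 0.0235*S - 0.6403  =>  S = (log10(E) + 0.6403) / 0.0235
log10(10.18) = 1.007748
S = (1.007748 + 0.6403) / 0.0235 = 1.648048 / 0.0235
S = 70.1

Shore A = 70.1


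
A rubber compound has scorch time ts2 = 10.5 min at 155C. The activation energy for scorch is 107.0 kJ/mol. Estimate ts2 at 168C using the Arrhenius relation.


Convert temperatures: T1 = 155 + 273.15 = 428.15 K, T2 = 168 + 273.15 = 441.15 K
ts2_new = 10.5 * exp(107000 / 8.314 * (1/441.15 - 1/428.15))
1/T2 - 1/T1 = -6.8827e-05
ts2_new = 4.33 min

4.33 min


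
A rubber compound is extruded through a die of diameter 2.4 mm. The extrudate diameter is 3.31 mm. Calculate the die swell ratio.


Die swell ratio = D_extrudate / D_die
= 3.31 / 2.4
= 1.379

Die swell = 1.379


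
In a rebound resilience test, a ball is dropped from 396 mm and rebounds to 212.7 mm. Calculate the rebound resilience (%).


Resilience = h_rebound / h_drop * 100
= 212.7 / 396 * 100
= 53.7%

53.7%


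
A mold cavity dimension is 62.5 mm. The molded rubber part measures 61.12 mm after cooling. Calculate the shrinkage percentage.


Shrinkage = (mold - part) / mold * 100
= (62.5 - 61.12) / 62.5 * 100
= 1.38 / 62.5 * 100
= 2.21%

2.21%


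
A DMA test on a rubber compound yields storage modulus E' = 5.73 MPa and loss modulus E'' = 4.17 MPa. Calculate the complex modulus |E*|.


|E*| = sqrt(E'^2 + E''^2)
= sqrt(5.73^2 + 4.17^2)
= sqrt(32.8329 + 17.3889)
= 7.087 MPa

7.087 MPa


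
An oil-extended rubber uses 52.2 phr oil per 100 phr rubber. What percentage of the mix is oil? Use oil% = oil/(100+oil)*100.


Oil % = oil / (100 + oil) * 100
= 52.2 / (100 + 52.2) * 100
= 52.2 / 152.2 * 100
= 34.3%

34.3%


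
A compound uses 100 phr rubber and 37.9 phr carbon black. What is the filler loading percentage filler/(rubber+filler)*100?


Filler % = filler / (rubber + filler) * 100
= 37.9 / (100 + 37.9) * 100
= 37.9 / 137.9 * 100
= 27.48%

27.48%


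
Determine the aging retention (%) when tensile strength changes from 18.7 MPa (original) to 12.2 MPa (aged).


Retention = aged / original * 100
= 12.2 / 18.7 * 100
= 65.2%

65.2%


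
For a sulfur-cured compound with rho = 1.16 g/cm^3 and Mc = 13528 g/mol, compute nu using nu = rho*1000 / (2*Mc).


nu = rho * 1000 / (2 * Mc)
nu = 1.16 * 1000 / (2 * 13528)
nu = 1160.0 / 27056
nu = 0.0429 mol/L

0.0429 mol/L


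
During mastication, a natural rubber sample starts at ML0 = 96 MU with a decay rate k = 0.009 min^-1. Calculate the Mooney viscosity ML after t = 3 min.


ML = ML0 * exp(-k * t)
ML = 96 * exp(-0.009 * 3)
ML = 96 * 0.9734
ML = 93.44 MU

93.44 MU


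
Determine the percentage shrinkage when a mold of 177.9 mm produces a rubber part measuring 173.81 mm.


Shrinkage = (mold - part) / mold * 100
= (177.9 - 173.81) / 177.9 * 100
= 4.09 / 177.9 * 100
= 2.3%

2.3%
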